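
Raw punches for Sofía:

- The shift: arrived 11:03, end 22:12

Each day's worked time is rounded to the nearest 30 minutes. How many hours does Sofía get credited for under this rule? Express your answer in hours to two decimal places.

The shift: 11:03–22:12 = 11 h 9 min → rounds to 11 h 0 min

11.00 hours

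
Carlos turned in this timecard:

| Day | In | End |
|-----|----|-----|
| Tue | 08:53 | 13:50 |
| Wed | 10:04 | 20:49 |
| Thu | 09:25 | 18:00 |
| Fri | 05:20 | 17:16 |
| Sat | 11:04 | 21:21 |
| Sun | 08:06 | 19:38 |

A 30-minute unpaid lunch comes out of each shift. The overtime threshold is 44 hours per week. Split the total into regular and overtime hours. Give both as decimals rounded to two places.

Tue: 08:53–13:50 = 4 h 57 min; less 30 min break → 4 h 27 min
Wed: 10:04–20:49 = 10 h 45 min; less 30 min break → 10 h 15 min
Thu: 09:25–18:00 = 8 h 35 min; less 30 min break → 8 h 5 min
Fri: 05:20–17:16 = 11 h 56 min; less 30 min break → 11 h 26 min
Sat: 11:04–21:21 = 10 h 17 min; less 30 min break → 9 h 47 min
Sun: 08:06–19:38 = 11 h 32 min; less 30 min break → 11 h 2 min
Total worked: 55 h 2 min = 55.03 h.
Threshold 44 h → overtime 11 h 2 min, regular 44 h 0 min.

Regular 44.00 hours, overtime 11.03 hours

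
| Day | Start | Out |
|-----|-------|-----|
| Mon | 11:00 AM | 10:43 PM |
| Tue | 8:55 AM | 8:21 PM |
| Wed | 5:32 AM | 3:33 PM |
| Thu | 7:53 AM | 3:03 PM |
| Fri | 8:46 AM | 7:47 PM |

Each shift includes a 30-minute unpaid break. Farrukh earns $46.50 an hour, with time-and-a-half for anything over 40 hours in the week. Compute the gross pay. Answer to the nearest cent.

Mon: 11:00 AM–10:43 PM = 11 h 43 min; less 30 min break → 11 h 13 min
Tue: 8:55 AM–8:21 PM = 11 h 26 min; less 30 min break → 10 h 56 min
Wed: 5:32 AM–3:33 PM = 10 h 1 min; less 30 min break → 9 h 31 min
Thu: 7:53 AM–3:03 PM = 7 h 10 min; less 30 min break → 6 h 40 min
Fri: 8:46 AM–7:47 PM = 11 h 1 min; less 30 min break → 10 h 31 min
Total worked: 48 h 51 min = 2931 min.
Regular 40 h 0 min = 2400 min at $46.50/h; overtime 8 h 51 min = 531 min at $69.75/h.
Pay = (2400 × $46.50 + 531 × $69.75) ÷ 60 = $2477.29.

$2477.29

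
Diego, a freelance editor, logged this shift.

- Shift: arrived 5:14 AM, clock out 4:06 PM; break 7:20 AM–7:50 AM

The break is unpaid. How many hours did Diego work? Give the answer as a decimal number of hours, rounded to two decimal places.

Shift: 5:14 AM–4:06 PM = 10 h 52 min; less 30 min break → 10 h 22 min

10.37 hours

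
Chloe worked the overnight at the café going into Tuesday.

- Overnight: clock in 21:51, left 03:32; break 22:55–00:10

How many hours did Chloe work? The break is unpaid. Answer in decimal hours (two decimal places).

4.43 hours

Overnight: 21:51 → midnight = 2 h 9 min; midnight → 03:32 = 3 h 32 min; span 5 h 41 min; less 75 min break → 4 h 26 min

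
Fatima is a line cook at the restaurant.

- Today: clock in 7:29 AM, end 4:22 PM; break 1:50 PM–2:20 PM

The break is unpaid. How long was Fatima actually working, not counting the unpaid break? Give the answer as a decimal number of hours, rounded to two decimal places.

Today: 7:29 AM–4:22 PM = 8 h 53 min; less 30 min break → 8 h 23 min

8.38 hours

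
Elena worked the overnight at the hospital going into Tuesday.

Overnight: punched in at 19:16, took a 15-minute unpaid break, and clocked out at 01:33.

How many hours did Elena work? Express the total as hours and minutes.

6 h 2 min

Overnight: 19:16 → midnight = 4 h 44 min; midnight → 01:33 = 1 h 33 min; span 6 h 17 min; less 15 min break → 6 h 2 min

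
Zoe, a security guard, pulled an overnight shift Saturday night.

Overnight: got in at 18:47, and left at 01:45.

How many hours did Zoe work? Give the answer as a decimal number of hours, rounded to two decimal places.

Overnight: 18:47 → midnight = 5 h 13 min; midnight → 01:45 = 1 h 45 min; span 6 h 58 min

6.97 hours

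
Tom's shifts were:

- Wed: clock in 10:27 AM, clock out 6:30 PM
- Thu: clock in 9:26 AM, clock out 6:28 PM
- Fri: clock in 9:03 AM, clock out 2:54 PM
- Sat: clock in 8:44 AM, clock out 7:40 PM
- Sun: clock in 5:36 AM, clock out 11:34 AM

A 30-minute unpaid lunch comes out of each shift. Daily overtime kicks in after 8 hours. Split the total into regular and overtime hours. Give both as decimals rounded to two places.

Wed: 10:27 AM–6:30 PM = 8 h 3 min; less 30 min break → 7 h 33 min
Thu: 9:26 AM–6:28 PM = 9 h 2 min; less 30 min break → 8 h 32 min
Fri: 9:03 AM–2:54 PM = 5 h 51 min; less 30 min break → 5 h 21 min
Sat: 8:44 AM–7:40 PM = 10 h 56 min; less 30 min break → 10 h 26 min
Sun: 5:36 AM–11:34 AM = 5 h 58 min; less 30 min break → 5 h 28 min
Wed reg 7 h 33 min / OT 0 h 0 min; Thu reg 8 h 0 min / OT 0 h 32 min; Fri reg 5 h 21 min / OT 0 h 0 min; Sat reg 8 h 0 min / OT 2 h 26 min; Sun reg 5 h 28 min / OT 0 h 0 min.
Totals: regular 34 h 22 min, overtime 2 h 58 min.

Regular 34.37 hours, overtime 2.97 hours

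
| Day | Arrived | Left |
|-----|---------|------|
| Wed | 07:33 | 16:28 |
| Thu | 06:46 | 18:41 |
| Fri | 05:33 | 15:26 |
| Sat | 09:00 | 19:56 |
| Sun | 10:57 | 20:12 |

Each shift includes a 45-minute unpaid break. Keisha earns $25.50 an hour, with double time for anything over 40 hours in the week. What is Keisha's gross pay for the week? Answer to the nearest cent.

Wed: 07:33–16:28 = 8 h 55 min; less 45 min break → 8 h 10 min
Thu: 06:46–18:41 = 11 h 55 min; less 45 min break → 11 h 10 min
Fri: 05:33–15:26 = 9 h 53 min; less 45 min break → 9 h 8 min
Sat: 09:00–19:56 = 10 h 56 min; less 45 min break → 10 h 11 min
Sun: 10:57–20:12 = 9 h 15 min; less 45 min break → 8 h 30 min
Total worked: 47 h 9 min = 2829 min.
Regular 40 h 0 min = 2400 min at $25.50/h; overtime 7 h 9 min = 429 min at $51.00/h.
Pay = (2400 × $25.50 + 429 × $51.00) ÷ 60 = $1384.65.

$1384.65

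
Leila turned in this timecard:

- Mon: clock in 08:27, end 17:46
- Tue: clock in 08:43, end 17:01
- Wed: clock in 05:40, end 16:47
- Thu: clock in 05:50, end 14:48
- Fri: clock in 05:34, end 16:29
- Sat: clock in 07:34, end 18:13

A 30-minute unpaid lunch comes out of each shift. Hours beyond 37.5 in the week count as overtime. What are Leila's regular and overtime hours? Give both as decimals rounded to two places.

Regular 37.50 hours, overtime 18.77 hours

Mon: 08:27–17:46 = 9 h 19 min; less 30 min break → 8 h 49 min
Tue: 08:43–17:01 = 8 h 18 min; less 30 min break → 7 h 48 min
Wed: 05:40–16:47 = 11 h 7 min; less 30 min break → 10 h 37 min
Thu: 05:50–14:48 = 8 h 58 min; less 30 min break → 8 h 28 min
Fri: 05:34–16:29 = 10 h 55 min; less 30 min break → 10 h 25 min
Sat: 07:34–18:13 = 10 h 39 min; less 30 min break → 10 h 9 min
Total worked: 56 h 16 min = 56.27 h.
Threshold 37.5 h → overtime 18 h 46 min, regular 37 h 30 min.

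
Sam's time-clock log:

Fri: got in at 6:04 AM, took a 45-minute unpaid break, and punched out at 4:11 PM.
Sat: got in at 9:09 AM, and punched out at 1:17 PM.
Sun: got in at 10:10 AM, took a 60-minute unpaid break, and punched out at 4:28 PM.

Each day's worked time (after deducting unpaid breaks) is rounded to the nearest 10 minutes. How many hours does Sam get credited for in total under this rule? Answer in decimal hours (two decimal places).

18.83 hours

Fri: 6:04 AM–4:11 PM = 10 h 7 min − 45 min = 9 h 22 min → rounds to 9 h 20 min
Sat: 9:09 AM–1:17 PM = 4 h 8 min → rounds to 4 h 10 min
Sun: 10:10 AM–4:28 PM = 6 h 18 min − 60 min = 5 h 18 min → rounds to 5 h 20 min
Total credited: 18 h 50 min.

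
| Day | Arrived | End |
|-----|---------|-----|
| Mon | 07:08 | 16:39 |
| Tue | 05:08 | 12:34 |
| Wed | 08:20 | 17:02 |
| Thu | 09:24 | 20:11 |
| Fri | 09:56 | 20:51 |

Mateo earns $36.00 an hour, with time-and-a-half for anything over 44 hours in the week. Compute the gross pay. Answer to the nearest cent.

$1764.90

Mon: 07:08–16:39 = 9 h 31 min
Tue: 05:08–12:34 = 7 h 26 min
Wed: 08:20–17:02 = 8 h 42 min
Thu: 09:24–20:11 = 10 h 47 min
Fri: 09:56–20:51 = 10 h 55 min
Total worked: 47 h 21 min = 2841 min.
Regular 44 h 0 min = 2640 min at $36.00/h; overtime 3 h 21 min = 201 min at $54.00/h.
Pay = (2640 × $36.00 + 201 × $54.00) ÷ 60 = $1764.90.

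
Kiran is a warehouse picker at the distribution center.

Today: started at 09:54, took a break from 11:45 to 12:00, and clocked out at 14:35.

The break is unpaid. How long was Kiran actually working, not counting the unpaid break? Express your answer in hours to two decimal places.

Today: 09:54–14:35 = 4 h 41 min; less 15 min break → 4 h 26 min

4.43 hours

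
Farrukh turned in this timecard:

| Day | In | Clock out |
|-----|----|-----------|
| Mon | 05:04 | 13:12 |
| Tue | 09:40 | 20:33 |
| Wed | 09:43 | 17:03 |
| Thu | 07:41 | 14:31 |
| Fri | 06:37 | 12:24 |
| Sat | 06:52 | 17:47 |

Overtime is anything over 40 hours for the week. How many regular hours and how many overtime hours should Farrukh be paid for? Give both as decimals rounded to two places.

Mon: 05:04–13:12 = 8 h 8 min
Tue: 09:40–20:33 = 10 h 53 min
Wed: 09:43–17:03 = 7 h 20 min
Thu: 07:41–14:31 = 6 h 50 min
Fri: 06:37–12:24 = 5 h 47 min
Sat: 06:52–17:47 = 10 h 55 min
Total worked: 49 h 53 min = 49.88 h.
Threshold 40 h → overtime 9 h 53 min, regular 40 h 0 min.

Regular 40.00 hours, overtime 9.88 hours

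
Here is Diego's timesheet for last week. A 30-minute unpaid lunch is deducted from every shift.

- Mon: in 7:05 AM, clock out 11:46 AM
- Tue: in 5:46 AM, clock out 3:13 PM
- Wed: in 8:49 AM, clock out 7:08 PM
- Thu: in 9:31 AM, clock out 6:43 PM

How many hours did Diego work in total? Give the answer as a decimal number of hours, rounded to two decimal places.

31.65 hours

Mon: 7:05 AM–11:46 AM = 4 h 41 min; less 30 min break → 4 h 11 min
Tue: 5:46 AM–3:13 PM = 9 h 27 min; less 30 min break → 8 h 57 min
Wed: 8:49 AM–7:08 PM = 10 h 19 min; less 30 min break → 9 h 49 min
Thu: 9:31 AM–6:43 PM = 9 h 12 min; less 30 min break → 8 h 42 min
Total: 4 h 11 min + 8 h 57 min + 9 h 49 min + 8 h 42 min = 31 h 39 min.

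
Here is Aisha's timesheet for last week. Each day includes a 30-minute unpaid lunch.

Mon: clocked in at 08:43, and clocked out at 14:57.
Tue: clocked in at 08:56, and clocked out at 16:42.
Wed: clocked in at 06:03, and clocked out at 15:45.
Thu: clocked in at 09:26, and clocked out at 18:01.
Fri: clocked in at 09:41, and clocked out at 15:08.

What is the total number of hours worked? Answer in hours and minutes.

Mon: 08:43–14:57 = 6 h 14 min; less 30 min break → 5 h 44 min
Tue: 08:56–16:42 = 7 h 46 min; less 30 min break → 7 h 16 min
Wed: 06:03–15:45 = 9 h 42 min; less 30 min break → 9 h 12 min
Thu: 09:26–18:01 = 8 h 35 min; less 30 min break → 8 h 5 min
Fri: 09:41–15:08 = 5 h 27 min; less 30 min break → 4 h 57 min
Total: 5 h 44 min + 7 h 16 min + 9 h 12 min + 8 h 5 min + 4 h 57 min = 35 h 14 min.

35 h 14 min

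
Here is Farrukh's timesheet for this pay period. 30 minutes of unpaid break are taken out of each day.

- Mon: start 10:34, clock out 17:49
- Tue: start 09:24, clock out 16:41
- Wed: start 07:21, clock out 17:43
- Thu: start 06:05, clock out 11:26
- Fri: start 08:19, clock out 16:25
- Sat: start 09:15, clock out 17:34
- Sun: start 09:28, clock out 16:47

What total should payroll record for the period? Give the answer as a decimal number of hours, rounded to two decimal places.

50.48 hours

Mon: 10:34–17:49 = 7 h 15 min; less 30 min break → 6 h 45 min
Tue: 09:24–16:41 = 7 h 17 min; less 30 min break → 6 h 47 min
Wed: 07:21–17:43 = 10 h 22 min; less 30 min break → 9 h 52 min
Thu: 06:05–11:26 = 5 h 21 min; less 30 min break → 4 h 51 min
Fri: 08:19–16:25 = 8 h 6 min; less 30 min break → 7 h 36 min
Sat: 09:15–17:34 = 8 h 19 min; less 30 min break → 7 h 49 min
Sun: 09:28–16:47 = 7 h 19 min; less 30 min break → 6 h 49 min
Total: 6 h 45 min + 6 h 47 min + 9 h 52 min + 4 h 51 min + 7 h 36 min + 7 h 49 min + 6 h 49 min = 50 h 29 min.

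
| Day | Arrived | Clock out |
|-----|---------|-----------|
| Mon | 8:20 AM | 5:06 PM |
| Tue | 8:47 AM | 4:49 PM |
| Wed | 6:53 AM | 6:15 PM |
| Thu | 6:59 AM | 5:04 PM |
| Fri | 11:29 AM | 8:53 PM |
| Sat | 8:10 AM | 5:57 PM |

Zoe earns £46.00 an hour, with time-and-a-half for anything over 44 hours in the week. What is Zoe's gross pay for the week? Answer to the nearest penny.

Mon: 8:20 AM–5:06 PM = 8 h 46 min
Tue: 8:47 AM–4:49 PM = 8 h 2 min
Wed: 6:53 AM–6:15 PM = 11 h 22 min
Thu: 6:59 AM–5:04 PM = 10 h 5 min
Fri: 11:29 AM–8:53 PM = 9 h 24 min
Sat: 8:10 AM–5:57 PM = 9 h 47 min
Total worked: 57 h 26 min = 3446 min.
Regular 44 h 0 min = 2640 min at £46.00/h; overtime 13 h 26 min = 806 min at £69.00/h.
Pay = (2640 × £46.00 + 806 × £69.00) ÷ 60 = £2950.90.

£2950.90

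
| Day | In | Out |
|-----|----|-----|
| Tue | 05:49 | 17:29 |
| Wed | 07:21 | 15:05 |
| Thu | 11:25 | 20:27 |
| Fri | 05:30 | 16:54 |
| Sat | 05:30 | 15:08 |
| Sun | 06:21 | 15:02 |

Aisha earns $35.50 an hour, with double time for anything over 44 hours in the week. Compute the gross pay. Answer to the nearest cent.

$2566.65

Tue: 05:49–17:29 = 11 h 40 min
Wed: 07:21–15:05 = 7 h 44 min
Thu: 11:25–20:27 = 9 h 2 min
Fri: 05:30–16:54 = 11 h 24 min
Sat: 05:30–15:08 = 9 h 38 min
Sun: 06:21–15:02 = 8 h 41 min
Total worked: 58 h 9 min = 3489 min.
Regular 44 h 0 min = 2640 min at $35.50/h; overtime 14 h 9 min = 849 min at $71.00/h.
Pay = (2640 × $35.50 + 849 × $71.00) ÷ 60 = $2566.65.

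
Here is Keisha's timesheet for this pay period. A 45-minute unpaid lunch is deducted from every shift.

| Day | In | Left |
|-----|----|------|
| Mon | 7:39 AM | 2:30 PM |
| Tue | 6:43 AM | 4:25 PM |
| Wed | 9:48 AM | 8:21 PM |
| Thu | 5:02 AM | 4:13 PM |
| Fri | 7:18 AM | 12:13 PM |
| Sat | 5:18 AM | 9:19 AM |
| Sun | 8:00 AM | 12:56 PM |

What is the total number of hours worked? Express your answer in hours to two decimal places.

46.90 hours

Mon: 7:39 AM–2:30 PM = 6 h 51 min; less 45 min break → 6 h 6 min
Tue: 6:43 AM–4:25 PM = 9 h 42 min; less 45 min break → 8 h 57 min
Wed: 9:48 AM–8:21 PM = 10 h 33 min; less 45 min break → 9 h 48 min
Thu: 5:02 AM–4:13 PM = 11 h 11 min; less 45 min break → 10 h 26 min
Fri: 7:18 AM–12:13 PM = 4 h 55 min; less 45 min break → 4 h 10 min
Sat: 5:18 AM–9:19 AM = 4 h 1 min; less 45 min break → 3 h 16 min
Sun: 8:00 AM–12:56 PM = 4 h 56 min; less 45 min break → 4 h 11 min
Total: 6 h 6 min + 8 h 57 min + 9 h 48 min + 10 h 26 min + 4 h 10 min + 3 h 16 min + 4 h 11 min = 46 h 54 min.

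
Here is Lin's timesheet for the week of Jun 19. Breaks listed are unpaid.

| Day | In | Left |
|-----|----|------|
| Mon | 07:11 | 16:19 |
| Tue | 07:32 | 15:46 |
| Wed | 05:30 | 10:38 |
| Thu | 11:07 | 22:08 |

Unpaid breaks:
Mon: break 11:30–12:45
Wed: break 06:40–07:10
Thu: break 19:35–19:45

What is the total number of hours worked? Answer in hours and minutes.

31 h 36 min

Mon: 07:11–16:19 = 9 h 8 min; less 75 min break → 7 h 53 min
Tue: 07:32–15:46 = 8 h 14 min
Wed: 05:30–10:38 = 5 h 8 min; less 30 min break → 4 h 38 min
Thu: 11:07–22:08 = 11 h 1 min; less 10 min break → 10 h 51 min
Total: 7 h 53 min + 8 h 14 min + 4 h 38 min + 10 h 51 min = 31 h 36 min.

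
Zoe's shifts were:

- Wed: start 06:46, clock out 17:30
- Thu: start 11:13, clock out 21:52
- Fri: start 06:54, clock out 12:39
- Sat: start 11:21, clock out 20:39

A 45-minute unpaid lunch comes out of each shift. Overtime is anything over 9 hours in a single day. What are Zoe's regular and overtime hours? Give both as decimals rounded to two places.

Regular 31.55 hours, overtime 1.88 hours

Wed: 06:46–17:30 = 10 h 44 min; less 45 min break → 9 h 59 min
Thu: 11:13–21:52 = 10 h 39 min; less 45 min break → 9 h 54 min
Fri: 06:54–12:39 = 5 h 45 min; less 45 min break → 5 h 0 min
Sat: 11:21–20:39 = 9 h 18 min; less 45 min break → 8 h 33 min
Wed reg 9 h 0 min / OT 0 h 59 min; Thu reg 9 h 0 min / OT 0 h 54 min; Fri reg 5 h 0 min / OT 0 h 0 min; Sat reg 8 h 33 min / OT 0 h 0 min.
Totals: regular 31 h 33 min, overtime 1 h 53 min.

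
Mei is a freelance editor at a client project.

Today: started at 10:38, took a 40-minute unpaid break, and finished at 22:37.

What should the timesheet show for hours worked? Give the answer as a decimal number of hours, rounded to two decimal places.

Today: 10:38–22:37 = 11 h 59 min; less 40 min break → 11 h 19 min

11.32 hours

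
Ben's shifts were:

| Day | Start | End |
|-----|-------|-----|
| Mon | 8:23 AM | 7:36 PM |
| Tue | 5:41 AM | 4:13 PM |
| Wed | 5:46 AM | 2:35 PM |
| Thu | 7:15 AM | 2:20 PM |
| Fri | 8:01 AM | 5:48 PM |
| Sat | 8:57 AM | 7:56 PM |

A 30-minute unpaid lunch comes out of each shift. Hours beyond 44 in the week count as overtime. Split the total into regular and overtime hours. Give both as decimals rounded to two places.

Regular 44.00 hours, overtime 11.42 hours

Mon: 8:23 AM–7:36 PM = 11 h 13 min; less 30 min break → 10 h 43 min
Tue: 5:41 AM–4:13 PM = 10 h 32 min; less 30 min break → 10 h 2 min
Wed: 5:46 AM–2:35 PM = 8 h 49 min; less 30 min break → 8 h 19 min
Thu: 7:15 AM–2:20 PM = 7 h 5 min; less 30 min break → 6 h 35 min
Fri: 8:01 AM–5:48 PM = 9 h 47 min; less 30 min break → 9 h 17 min
Sat: 8:57 AM–7:56 PM = 10 h 59 min; less 30 min break → 10 h 29 min
Total worked: 55 h 25 min = 55.42 h.
Threshold 44 h → overtime 11 h 25 min, regular 44 h 0 min.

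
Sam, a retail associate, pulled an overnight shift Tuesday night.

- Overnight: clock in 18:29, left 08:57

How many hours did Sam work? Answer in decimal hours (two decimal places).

Overnight: 18:29 → midnight = 5 h 31 min; midnight → 08:57 = 8 h 57 min; span 14 h 28 min

14.47 hours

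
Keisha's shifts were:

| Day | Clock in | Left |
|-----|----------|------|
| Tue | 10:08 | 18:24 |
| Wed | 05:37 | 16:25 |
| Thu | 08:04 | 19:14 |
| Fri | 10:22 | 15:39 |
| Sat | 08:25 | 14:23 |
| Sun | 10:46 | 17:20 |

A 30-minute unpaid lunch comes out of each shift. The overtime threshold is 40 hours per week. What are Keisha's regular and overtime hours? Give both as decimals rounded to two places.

Regular 40.00 hours, overtime 5.05 hours

Tue: 10:08–18:24 = 8 h 16 min; less 30 min break → 7 h 46 min
Wed: 05:37–16:25 = 10 h 48 min; less 30 min break → 10 h 18 min
Thu: 08:04–19:14 = 11 h 10 min; less 30 min break → 10 h 40 min
Fri: 10:22–15:39 = 5 h 17 min; less 30 min break → 4 h 47 min
Sat: 08:25–14:23 = 5 h 58 min; less 30 min break → 5 h 28 min
Sun: 10:46–17:20 = 6 h 34 min; less 30 min break → 6 h 4 min
Total worked: 45 h 3 min = 45.05 h.
Threshold 40 h → overtime 5 h 3 min, regular 40 h 0 min.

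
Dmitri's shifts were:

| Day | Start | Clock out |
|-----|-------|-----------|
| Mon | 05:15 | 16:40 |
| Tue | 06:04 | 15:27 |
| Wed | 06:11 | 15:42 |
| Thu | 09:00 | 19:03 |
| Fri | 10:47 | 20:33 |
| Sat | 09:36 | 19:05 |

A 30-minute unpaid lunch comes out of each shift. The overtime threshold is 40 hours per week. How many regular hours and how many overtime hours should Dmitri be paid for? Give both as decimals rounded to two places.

Regular 40.00 hours, overtime 16.62 hours

Mon: 05:15–16:40 = 11 h 25 min; less 30 min break → 10 h 55 min
Tue: 06:04–15:27 = 9 h 23 min; less 30 min break → 8 h 53 min
Wed: 06:11–15:42 = 9 h 31 min; less 30 min break → 9 h 1 min
Thu: 09:00–19:03 = 10 h 3 min; less 30 min break → 9 h 33 min
Fri: 10:47–20:33 = 9 h 46 min; less 30 min break → 9 h 16 min
Sat: 09:36–19:05 = 9 h 29 min; less 30 min break → 8 h 59 min
Total worked: 56 h 37 min = 56.62 h.
Threshold 40 h → overtime 16 h 37 min, regular 40 h 0 min.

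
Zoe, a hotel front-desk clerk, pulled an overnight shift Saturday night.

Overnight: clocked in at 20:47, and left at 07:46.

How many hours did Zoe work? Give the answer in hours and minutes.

Overnight: 20:47 → midnight = 3 h 13 min; midnight → 07:46 = 7 h 46 min; span 10 h 59 min

10 h 59 min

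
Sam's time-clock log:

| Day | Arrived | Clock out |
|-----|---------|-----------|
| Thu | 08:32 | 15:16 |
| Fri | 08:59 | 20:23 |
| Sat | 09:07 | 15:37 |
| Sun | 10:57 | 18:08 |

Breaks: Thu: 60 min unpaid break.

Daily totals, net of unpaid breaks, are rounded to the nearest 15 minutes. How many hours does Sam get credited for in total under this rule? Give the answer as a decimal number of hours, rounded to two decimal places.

31.00 hours

Thu: 08:32–15:16 = 6 h 44 min − 60 min = 5 h 44 min → rounds to 5 h 45 min
Fri: 08:59–20:23 = 11 h 24 min → rounds to 11 h 30 min
Sat: 09:07–15:37 = 6 h 30 min → rounds to 6 h 30 min
Sun: 10:57–18:08 = 7 h 11 min → rounds to 7 h 15 min
Total credited: 31 h 0 min.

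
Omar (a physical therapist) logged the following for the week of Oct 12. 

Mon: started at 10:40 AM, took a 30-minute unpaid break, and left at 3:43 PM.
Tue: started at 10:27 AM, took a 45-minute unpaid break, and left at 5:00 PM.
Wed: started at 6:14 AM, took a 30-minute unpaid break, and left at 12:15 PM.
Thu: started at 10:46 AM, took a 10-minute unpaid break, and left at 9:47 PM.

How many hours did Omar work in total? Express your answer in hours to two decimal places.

Mon: 10:40 AM–3:43 PM = 5 h 3 min; less 30 min break → 4 h 33 min
Tue: 10:27 AM–5:00 PM = 6 h 33 min; less 45 min break → 5 h 48 min
Wed: 6:14 AM–12:15 PM = 6 h 1 min; less 30 min break → 5 h 31 min
Thu: 10:46 AM–9:47 PM = 11 h 1 min; less 10 min break → 10 h 51 min
Total: 4 h 33 min + 5 h 48 min + 5 h 31 min + 10 h 51 min = 26 h 43 min.

26.72 hours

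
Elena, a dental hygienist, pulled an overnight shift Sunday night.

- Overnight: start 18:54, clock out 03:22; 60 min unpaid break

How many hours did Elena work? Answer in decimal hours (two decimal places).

7.47 hours

Overnight: 18:54 → midnight = 5 h 6 min; midnight → 03:22 = 3 h 22 min; span 8 h 28 min; less 60 min break → 7 h 28 min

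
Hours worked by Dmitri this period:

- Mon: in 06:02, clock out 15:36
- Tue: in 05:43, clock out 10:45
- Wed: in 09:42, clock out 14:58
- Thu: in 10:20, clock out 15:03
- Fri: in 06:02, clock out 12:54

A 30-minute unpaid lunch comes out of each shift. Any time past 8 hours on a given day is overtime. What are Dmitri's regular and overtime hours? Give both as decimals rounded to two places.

Regular 27.88 hours, overtime 1.07 hours

Mon: 06:02–15:36 = 9 h 34 min; less 30 min break → 9 h 4 min
Tue: 05:43–10:45 = 5 h 2 min; less 30 min break → 4 h 32 min
Wed: 09:42–14:58 = 5 h 16 min; less 30 min break → 4 h 46 min
Thu: 10:20–15:03 = 4 h 43 min; less 30 min break → 4 h 13 min
Fri: 06:02–12:54 = 6 h 52 min; less 30 min break → 6 h 22 min
Mon reg 8 h 0 min / OT 1 h 4 min; Tue reg 4 h 32 min / OT 0 h 0 min; Wed reg 4 h 46 min / OT 0 h 0 min; Thu reg 4 h 13 min / OT 0 h 0 min; Fri reg 6 h 22 min / OT 0 h 0 min.
Totals: regular 27 h 53 min, overtime 1 h 4 min.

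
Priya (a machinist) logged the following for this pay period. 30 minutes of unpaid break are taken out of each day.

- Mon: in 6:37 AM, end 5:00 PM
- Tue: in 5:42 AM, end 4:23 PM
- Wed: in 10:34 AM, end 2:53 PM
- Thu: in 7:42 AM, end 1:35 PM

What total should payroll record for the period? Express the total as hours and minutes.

29 h 16 min

Mon: 6:37 AM–5:00 PM = 10 h 23 min; less 30 min break → 9 h 53 min
Tue: 5:42 AM–4:23 PM = 10 h 41 min; less 30 min break → 10 h 11 min
Wed: 10:34 AM–2:53 PM = 4 h 19 min; less 30 min break → 3 h 49 min
Thu: 7:42 AM–1:35 PM = 5 h 53 min; less 30 min break → 5 h 23 min
Total: 9 h 53 min + 10 h 11 min + 3 h 49 min + 5 h 23 min = 29 h 16 min.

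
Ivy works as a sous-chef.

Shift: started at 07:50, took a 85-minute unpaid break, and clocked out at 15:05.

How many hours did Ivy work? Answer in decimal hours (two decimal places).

Shift: 07:50–15:05 = 7 h 15 min; less 85 min break → 5 h 50 min

5.83 hours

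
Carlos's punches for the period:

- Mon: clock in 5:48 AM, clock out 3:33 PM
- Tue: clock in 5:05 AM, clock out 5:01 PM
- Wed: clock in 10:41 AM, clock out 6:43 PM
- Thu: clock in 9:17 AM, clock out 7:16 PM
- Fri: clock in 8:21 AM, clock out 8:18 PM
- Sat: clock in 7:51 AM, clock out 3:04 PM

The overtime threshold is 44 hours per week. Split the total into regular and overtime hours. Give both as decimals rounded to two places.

Regular 44.00 hours, overtime 14.87 hours

Mon: 5:48 AM–3:33 PM = 9 h 45 min
Tue: 5:05 AM–5:01 PM = 11 h 56 min
Wed: 10:41 AM–6:43 PM = 8 h 2 min
Thu: 9:17 AM–7:16 PM = 9 h 59 min
Fri: 8:21 AM–8:18 PM = 11 h 57 min
Sat: 7:51 AM–3:04 PM = 7 h 13 min
Total worked: 58 h 52 min = 58.87 h.
Threshold 44 h → overtime 14 h 52 min, regular 44 h 0 min.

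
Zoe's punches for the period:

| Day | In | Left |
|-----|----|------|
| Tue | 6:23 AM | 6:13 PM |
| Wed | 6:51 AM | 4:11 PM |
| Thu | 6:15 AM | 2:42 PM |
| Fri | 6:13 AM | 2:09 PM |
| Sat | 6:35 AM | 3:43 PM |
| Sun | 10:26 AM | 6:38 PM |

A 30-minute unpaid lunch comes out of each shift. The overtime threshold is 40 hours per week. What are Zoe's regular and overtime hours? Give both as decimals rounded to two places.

Tue: 6:23 AM–6:13 PM = 11 h 50 min; less 30 min break → 11 h 20 min
Wed: 6:51 AM–4:11 PM = 9 h 20 min; less 30 min break → 8 h 50 min
Thu: 6:15 AM–2:42 PM = 8 h 27 min; less 30 min break → 7 h 57 min
Fri: 6:13 AM–2:09 PM = 7 h 56 min; less 30 min break → 7 h 26 min
Sat: 6:35 AM–3:43 PM = 9 h 8 min; less 30 min break → 8 h 38 min
Sun: 10:26 AM–6:38 PM = 8 h 12 min; less 30 min break → 7 h 42 min
Total worked: 51 h 53 min = 51.88 h.
Threshold 40 h → overtime 11 h 53 min, regular 40 h 0 min.

Regular 40.00 hours, overtime 11.88 hours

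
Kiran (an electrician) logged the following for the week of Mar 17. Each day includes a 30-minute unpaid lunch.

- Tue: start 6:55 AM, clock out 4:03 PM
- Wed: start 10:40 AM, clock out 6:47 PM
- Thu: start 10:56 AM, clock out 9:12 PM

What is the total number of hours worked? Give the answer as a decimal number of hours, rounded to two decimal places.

26.02 hours

Tue: 6:55 AM–4:03 PM = 9 h 8 min; less 30 min break → 8 h 38 min
Wed: 10:40 AM–6:47 PM = 8 h 7 min; less 30 min break → 7 h 37 min
Thu: 10:56 AM–9:12 PM = 10 h 16 min; less 30 min break → 9 h 46 min
Total: 8 h 38 min + 7 h 37 min + 9 h 46 min = 26 h 1 min.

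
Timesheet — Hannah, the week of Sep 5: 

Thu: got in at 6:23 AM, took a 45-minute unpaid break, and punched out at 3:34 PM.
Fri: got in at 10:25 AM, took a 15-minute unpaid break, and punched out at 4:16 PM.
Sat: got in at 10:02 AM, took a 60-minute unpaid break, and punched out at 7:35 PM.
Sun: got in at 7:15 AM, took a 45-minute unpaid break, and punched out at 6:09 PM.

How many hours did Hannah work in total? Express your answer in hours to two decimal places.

Thu: 6:23 AM–3:34 PM = 9 h 11 min; less 45 min break → 8 h 26 min
Fri: 10:25 AM–4:16 PM = 5 h 51 min; less 15 min break → 5 h 36 min
Sat: 10:02 AM–7:35 PM = 9 h 33 min; less 60 min break → 8 h 33 min
Sun: 7:15 AM–6:09 PM = 10 h 54 min; less 45 min break → 10 h 9 min
Total: 8 h 26 min + 5 h 36 min + 8 h 33 min + 10 h 9 min = 32 h 44 min.

32.73 hours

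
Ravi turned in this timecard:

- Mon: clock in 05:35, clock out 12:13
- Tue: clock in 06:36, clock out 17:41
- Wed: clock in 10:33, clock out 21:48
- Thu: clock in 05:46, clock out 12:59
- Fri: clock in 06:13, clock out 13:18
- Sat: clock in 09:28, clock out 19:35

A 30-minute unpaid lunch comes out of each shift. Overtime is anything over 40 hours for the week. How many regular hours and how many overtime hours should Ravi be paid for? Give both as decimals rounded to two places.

Mon: 05:35–12:13 = 6 h 38 min; less 30 min break → 6 h 8 min
Tue: 06:36–17:41 = 11 h 5 min; less 30 min break → 10 h 35 min
Wed: 10:33–21:48 = 11 h 15 min; less 30 min break → 10 h 45 min
Thu: 05:46–12:59 = 7 h 13 min; less 30 min break → 6 h 43 min
Fri: 06:13–13:18 = 7 h 5 min; less 30 min break → 6 h 35 min
Sat: 09:28–19:35 = 10 h 7 min; less 30 min break → 9 h 37 min
Total worked: 50 h 23 min = 50.38 h.
Threshold 40 h → overtime 10 h 23 min, regular 40 h 0 min.

Regular 40.00 hours, overtime 10.38 hours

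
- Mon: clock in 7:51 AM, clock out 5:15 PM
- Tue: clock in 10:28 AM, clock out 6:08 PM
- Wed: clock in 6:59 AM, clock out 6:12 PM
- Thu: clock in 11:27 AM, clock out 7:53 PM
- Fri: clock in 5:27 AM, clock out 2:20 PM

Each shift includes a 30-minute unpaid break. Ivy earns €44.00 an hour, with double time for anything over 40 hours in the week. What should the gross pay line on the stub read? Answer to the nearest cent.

Mon: 7:51 AM–5:15 PM = 9 h 24 min; less 30 min break → 8 h 54 min
Tue: 10:28 AM–6:08 PM = 7 h 40 min; less 30 min break → 7 h 10 min
Wed: 6:59 AM–6:12 PM = 11 h 13 min; less 30 min break → 10 h 43 min
Thu: 11:27 AM–7:53 PM = 8 h 26 min; less 30 min break → 7 h 56 min
Fri: 5:27 AM–2:20 PM = 8 h 53 min; less 30 min break → 8 h 23 min
Total worked: 43 h 6 min = 2586 min.
Regular 40 h 0 min = 2400 min at €44.00/h; overtime 3 h 6 min = 186 min at €88.00/h.
Pay = (2400 × €44.00 + 186 × €88.00) ÷ 60 = €2032.80.

€2032.80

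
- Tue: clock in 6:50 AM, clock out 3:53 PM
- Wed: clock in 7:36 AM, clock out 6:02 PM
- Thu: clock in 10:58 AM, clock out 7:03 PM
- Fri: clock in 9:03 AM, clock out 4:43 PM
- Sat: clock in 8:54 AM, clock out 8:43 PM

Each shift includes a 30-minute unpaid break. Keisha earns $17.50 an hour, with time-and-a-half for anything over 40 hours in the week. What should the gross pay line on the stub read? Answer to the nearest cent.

Tue: 6:50 AM–3:53 PM = 9 h 3 min; less 30 min break → 8 h 33 min
Wed: 7:36 AM–6:02 PM = 10 h 26 min; less 30 min break → 9 h 56 min
Thu: 10:58 AM–7:03 PM = 8 h 5 min; less 30 min break → 7 h 35 min
Fri: 9:03 AM–4:43 PM = 7 h 40 min; less 30 min break → 7 h 10 min
Sat: 8:54 AM–8:43 PM = 11 h 49 min; less 30 min break → 11 h 19 min
Total worked: 44 h 33 min = 2673 min.
Regular 40 h 0 min = 2400 min at $17.50/h; overtime 4 h 33 min = 273 min at $26.25/h.
Pay = (2400 × $17.50 + 273 × $26.25) ÷ 60 = $819.44.

$819.44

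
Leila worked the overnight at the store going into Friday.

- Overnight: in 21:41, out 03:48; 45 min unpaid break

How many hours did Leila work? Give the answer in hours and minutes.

5 h 22 min

Overnight: 21:41 → midnight = 2 h 19 min; midnight → 03:48 = 3 h 48 min; span 6 h 7 min; less 45 min break → 5 h 22 min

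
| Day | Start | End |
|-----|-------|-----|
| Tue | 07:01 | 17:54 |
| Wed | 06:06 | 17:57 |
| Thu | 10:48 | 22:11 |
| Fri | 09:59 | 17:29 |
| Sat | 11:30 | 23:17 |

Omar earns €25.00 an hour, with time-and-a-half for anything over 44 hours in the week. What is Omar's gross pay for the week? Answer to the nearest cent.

€1452.50

Tue: 07:01–17:54 = 10 h 53 min
Wed: 06:06–17:57 = 11 h 51 min
Thu: 10:48–22:11 = 11 h 23 min
Fri: 09:59–17:29 = 7 h 30 min
Sat: 11:30–23:17 = 11 h 47 min
Total worked: 53 h 24 min = 3204 min.
Regular 44 h 0 min = 2640 min at €25.00/h; overtime 9 h 24 min = 564 min at €37.50/h.
Pay = (2640 × €25.00 + 564 × €37.50) ÷ 60 = €1452.50.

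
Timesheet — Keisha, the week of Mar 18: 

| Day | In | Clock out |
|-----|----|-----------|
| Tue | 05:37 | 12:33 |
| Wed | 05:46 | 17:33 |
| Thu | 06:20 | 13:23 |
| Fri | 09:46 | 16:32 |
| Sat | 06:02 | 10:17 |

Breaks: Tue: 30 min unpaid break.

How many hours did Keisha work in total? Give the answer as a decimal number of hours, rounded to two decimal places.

Tue: 05:37–12:33 = 6 h 56 min; less 30 min break → 6 h 26 min
Wed: 05:46–17:33 = 11 h 47 min
Thu: 06:20–13:23 = 7 h 3 min
Fri: 09:46–16:32 = 6 h 46 min
Sat: 06:02–10:17 = 4 h 15 min
Total: 6 h 26 min + 11 h 47 min + 7 h 3 min + 6 h 46 min + 4 h 15 min = 36 h 17 min.

36.28 hours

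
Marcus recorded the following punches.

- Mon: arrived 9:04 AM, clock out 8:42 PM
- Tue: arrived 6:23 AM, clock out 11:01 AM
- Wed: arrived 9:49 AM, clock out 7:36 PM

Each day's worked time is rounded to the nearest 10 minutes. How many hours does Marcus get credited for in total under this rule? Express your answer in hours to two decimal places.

Mon: 9:04 AM–8:42 PM = 11 h 38 min → rounds to 11 h 40 min
Tue: 6:23 AM–11:01 AM = 4 h 38 min → rounds to 4 h 40 min
Wed: 9:49 AM–7:36 PM = 9 h 47 min → rounds to 9 h 50 min
Total credited: 26 h 10 min.

26.17 hours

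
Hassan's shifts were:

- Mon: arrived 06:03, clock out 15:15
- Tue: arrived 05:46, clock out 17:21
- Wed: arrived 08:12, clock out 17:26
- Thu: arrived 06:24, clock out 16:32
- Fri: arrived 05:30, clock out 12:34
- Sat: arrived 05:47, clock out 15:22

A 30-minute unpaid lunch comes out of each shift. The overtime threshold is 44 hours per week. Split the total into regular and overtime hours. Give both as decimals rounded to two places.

Regular 44.00 hours, overtime 9.80 hours

Mon: 06:03–15:15 = 9 h 12 min; less 30 min break → 8 h 42 min
Tue: 05:46–17:21 = 11 h 35 min; less 30 min break → 11 h 5 min
Wed: 08:12–17:26 = 9 h 14 min; less 30 min break → 8 h 44 min
Thu: 06:24–16:32 = 10 h 8 min; less 30 min break → 9 h 38 min
Fri: 05:30–12:34 = 7 h 4 min; less 30 min break → 6 h 34 min
Sat: 05:47–15:22 = 9 h 35 min; less 30 min break → 9 h 5 min
Total worked: 53 h 48 min = 53.80 h.
Threshold 44 h → overtime 9 h 48 min, regular 44 h 0 min.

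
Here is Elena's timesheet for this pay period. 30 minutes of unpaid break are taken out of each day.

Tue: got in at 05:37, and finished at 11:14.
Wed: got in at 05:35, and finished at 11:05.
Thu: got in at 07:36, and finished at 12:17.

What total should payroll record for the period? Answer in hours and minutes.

14 h 18 min

Tue: 05:37–11:14 = 5 h 37 min; less 30 min break → 5 h 7 min
Wed: 05:35–11:05 = 5 h 30 min; less 30 min break → 5 h 0 min
Thu: 07:36–12:17 = 4 h 41 min; less 30 min break → 4 h 11 min
Total: 5 h 7 min + 5 h 0 min + 4 h 11 min = 14 h 18 min.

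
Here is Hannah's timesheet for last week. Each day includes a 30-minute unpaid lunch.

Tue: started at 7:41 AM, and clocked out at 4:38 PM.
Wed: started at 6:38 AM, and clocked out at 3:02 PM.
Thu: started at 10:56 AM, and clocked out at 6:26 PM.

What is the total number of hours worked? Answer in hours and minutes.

Tue: 7:41 AM–4:38 PM = 8 h 57 min; less 30 min break → 8 h 27 min
Wed: 6:38 AM–3:02 PM = 8 h 24 min; less 30 min break → 7 h 54 min
Thu: 10:56 AM–6:26 PM = 7 h 30 min; less 30 min break → 7 h 0 min
Total: 8 h 27 min + 7 h 54 min + 7 h 0 min = 23 h 21 min.

23 h 21 min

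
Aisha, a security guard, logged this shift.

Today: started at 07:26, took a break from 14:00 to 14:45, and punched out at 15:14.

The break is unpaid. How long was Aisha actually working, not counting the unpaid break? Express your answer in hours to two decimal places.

7.05 hours

Today: 07:26–15:14 = 7 h 48 min; less 45 min break → 7 h 3 min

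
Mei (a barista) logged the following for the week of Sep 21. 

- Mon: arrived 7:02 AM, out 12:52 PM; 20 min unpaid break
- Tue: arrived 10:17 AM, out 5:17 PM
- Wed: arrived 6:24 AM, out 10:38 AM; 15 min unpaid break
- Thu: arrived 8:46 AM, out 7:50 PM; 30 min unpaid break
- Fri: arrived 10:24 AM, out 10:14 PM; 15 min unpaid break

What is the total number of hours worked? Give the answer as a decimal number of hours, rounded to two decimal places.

38.63 hours

Mon: 7:02 AM–12:52 PM = 5 h 50 min; less 20 min break → 5 h 30 min
Tue: 10:17 AM–5:17 PM = 7 h 0 min
Wed: 6:24 AM–10:38 AM = 4 h 14 min; less 15 min break → 3 h 59 min
Thu: 8:46 AM–7:50 PM = 11 h 4 min; less 30 min break → 10 h 34 min
Fri: 10:24 AM–10:14 PM = 11 h 50 min; less 15 min break → 11 h 35 min
Total: 5 h 30 min + 7 h 0 min + 3 h 59 min + 10 h 34 min + 11 h 35 min = 38 h 38 min.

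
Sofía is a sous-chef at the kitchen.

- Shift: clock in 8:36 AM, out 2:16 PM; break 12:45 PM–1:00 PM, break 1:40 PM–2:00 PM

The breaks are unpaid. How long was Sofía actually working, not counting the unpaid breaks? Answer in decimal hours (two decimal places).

Shift: 8:36 AM–2:16 PM = 5 h 40 min; less 35 min break → 5 h 5 min

5.08 hours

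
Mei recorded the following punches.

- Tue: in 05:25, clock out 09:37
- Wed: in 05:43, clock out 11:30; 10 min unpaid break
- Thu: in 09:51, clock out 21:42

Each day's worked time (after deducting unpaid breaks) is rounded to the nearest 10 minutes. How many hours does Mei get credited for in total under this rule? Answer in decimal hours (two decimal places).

Tue: 05:25–09:37 = 4 h 12 min → rounds to 4 h 10 min
Wed: 05:43–11:30 = 5 h 47 min − 10 min = 5 h 37 min → rounds to 5 h 40 min
Thu: 09:51–21:42 = 11 h 51 min → rounds to 11 h 50 min
Total credited: 21 h 40 min.

21.67 hours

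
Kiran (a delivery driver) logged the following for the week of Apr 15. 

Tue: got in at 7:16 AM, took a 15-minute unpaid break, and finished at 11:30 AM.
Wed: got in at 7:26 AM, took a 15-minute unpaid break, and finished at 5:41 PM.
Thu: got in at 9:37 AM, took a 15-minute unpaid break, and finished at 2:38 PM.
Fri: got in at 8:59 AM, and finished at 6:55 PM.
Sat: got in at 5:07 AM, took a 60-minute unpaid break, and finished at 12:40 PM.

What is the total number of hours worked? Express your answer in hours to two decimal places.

35.23 hours

Tue: 7:16 AM–11:30 AM = 4 h 14 min; less 15 min break → 3 h 59 min
Wed: 7:26 AM–5:41 PM = 10 h 15 min; less 15 min break → 10 h 0 min
Thu: 9:37 AM–2:38 PM = 5 h 1 min; less 15 min break → 4 h 46 min
Fri: 8:59 AM–6:55 PM = 9 h 56 min
Sat: 5:07 AM–12:40 PM = 7 h 33 min; less 60 min break → 6 h 33 min
Total: 3 h 59 min + 10 h 0 min + 4 h 46 min + 9 h 56 min + 6 h 33 min = 35 h 14 min.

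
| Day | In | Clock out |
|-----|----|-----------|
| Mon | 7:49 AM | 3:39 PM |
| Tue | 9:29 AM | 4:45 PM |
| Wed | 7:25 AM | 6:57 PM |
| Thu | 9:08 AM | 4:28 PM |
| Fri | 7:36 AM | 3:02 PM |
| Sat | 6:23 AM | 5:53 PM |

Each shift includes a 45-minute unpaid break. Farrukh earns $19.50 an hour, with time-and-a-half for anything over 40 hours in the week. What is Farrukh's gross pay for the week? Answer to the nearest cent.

Mon: 7:49 AM–3:39 PM = 7 h 50 min; less 45 min break → 7 h 5 min
Tue: 9:29 AM–4:45 PM = 7 h 16 min; less 45 min break → 6 h 31 min
Wed: 7:25 AM–6:57 PM = 11 h 32 min; less 45 min break → 10 h 47 min
Thu: 9:08 AM–4:28 PM = 7 h 20 min; less 45 min break → 6 h 35 min
Fri: 7:36 AM–3:02 PM = 7 h 26 min; less 45 min break → 6 h 41 min
Sat: 6:23 AM–5:53 PM = 11 h 30 min; less 45 min break → 10 h 45 min
Total worked: 48 h 24 min = 2904 min.
Regular 40 h 0 min = 2400 min at $19.50/h; overtime 8 h 24 min = 504 min at $29.25/h.
Pay = (2400 × $19.50 + 504 × $29.25) ÷ 60 = $1025.70.

$1025.70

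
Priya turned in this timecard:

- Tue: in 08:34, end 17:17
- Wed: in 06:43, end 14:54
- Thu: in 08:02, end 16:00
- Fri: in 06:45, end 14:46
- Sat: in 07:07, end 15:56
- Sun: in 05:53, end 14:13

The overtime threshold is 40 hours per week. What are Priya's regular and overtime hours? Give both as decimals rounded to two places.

Regular 40.00 hours, overtime 10.03 hours

Tue: 08:34–17:17 = 8 h 43 min
Wed: 06:43–14:54 = 8 h 11 min
Thu: 08:02–16:00 = 7 h 58 min
Fri: 06:45–14:46 = 8 h 1 min
Sat: 07:07–15:56 = 8 h 49 min
Sun: 05:53–14:13 = 8 h 20 min
Total worked: 50 h 2 min = 50.03 h.
Threshold 40 h → overtime 10 h 2 min, regular 40 h 0 min.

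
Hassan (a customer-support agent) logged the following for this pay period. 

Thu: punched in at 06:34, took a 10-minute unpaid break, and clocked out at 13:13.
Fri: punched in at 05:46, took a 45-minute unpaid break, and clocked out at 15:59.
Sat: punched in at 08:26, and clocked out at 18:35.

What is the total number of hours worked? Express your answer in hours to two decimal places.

26.10 hours

Thu: 06:34–13:13 = 6 h 39 min; less 10 min break → 6 h 29 min
Fri: 05:46–15:59 = 10 h 13 min; less 45 min break → 9 h 28 min
Sat: 08:26–18:35 = 10 h 9 min
Total: 6 h 29 min + 9 h 28 min + 10 h 9 min = 26 h 6 min.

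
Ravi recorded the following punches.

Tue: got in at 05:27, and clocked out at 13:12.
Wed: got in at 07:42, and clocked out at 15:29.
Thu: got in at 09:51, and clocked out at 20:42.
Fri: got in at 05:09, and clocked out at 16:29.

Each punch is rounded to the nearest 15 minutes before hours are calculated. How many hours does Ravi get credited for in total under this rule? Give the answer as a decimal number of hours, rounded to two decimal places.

Tue: in 05:27→05:30, out 13:12→13:15; 7 h 45 min
Wed: in 07:42→07:45, out 15:29→15:30; 7 h 45 min
Thu: in 09:51→09:45, out 20:42→20:45; 11 h 0 min
Fri: in 05:09→05:15, out 16:29→16:30; 11 h 15 min
Total credited: 37 h 45 min.

37.75 hours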